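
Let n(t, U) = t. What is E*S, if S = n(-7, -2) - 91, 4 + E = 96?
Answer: -9016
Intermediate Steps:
E = 92 (E = -4 + 96 = 92)
S = -98 (S = -7 - 91 = -98)
E*S = 92*(-98) = -9016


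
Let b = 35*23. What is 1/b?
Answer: 1/805 ≈ 0.0012422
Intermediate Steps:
b = 805
1/b = 1/805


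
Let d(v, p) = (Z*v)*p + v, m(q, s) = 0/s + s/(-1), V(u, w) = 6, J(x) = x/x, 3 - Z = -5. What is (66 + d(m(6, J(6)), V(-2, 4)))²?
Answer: 289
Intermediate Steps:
Z = 8 (Z = 3 - 1*(-5) = 3 + 5 = 8)
J(x) = 1
m(q, s) = -s (m(q, s) = 0 + s*(-1) = 0 - s = -s)
d(v, p) = v + 8*p*v (d(v, p) = (8*v)*p + v = 8*p*v + v = v + 8*p*v)
(66 + d(m(6, J(6)), V(-2, 4)))² = (66 + (-1*1)*(1 + 8*6))² = (66 - (1 + 48))² = (66 - 1*49)² = (66 - 49)² = 17² = 289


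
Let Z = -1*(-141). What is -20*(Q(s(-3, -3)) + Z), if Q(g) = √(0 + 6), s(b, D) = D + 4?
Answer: -2820 - 20*√6 ≈ -2869.0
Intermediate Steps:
Z = 141
s(b, D) = 4 + D
Q(g) = √6
-20*(Q(s(-3, -3)) + Z) = -20*(√6 + 141) = -20*(141 + √6) = -2820 - 20*√6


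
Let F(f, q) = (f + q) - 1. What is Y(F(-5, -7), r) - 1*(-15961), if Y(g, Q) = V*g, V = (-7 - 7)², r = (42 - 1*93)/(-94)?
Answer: 13413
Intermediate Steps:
F(f, q) = -1 + f + q
r = 51/94 (r = (42 - 93)*(-1/94) = -51*(-1/94) = 51/94 ≈ 0.54255)
V = 196 (V = (-14)² = 196)
Y(g, Q) = 196*g
Y(F(-5, -7), r) - 1*(-15961) = 196*(-1 - 5 - 7) - 1*(-15961) = 196*(-13) + 15961 = -2548 + 15961 = 13413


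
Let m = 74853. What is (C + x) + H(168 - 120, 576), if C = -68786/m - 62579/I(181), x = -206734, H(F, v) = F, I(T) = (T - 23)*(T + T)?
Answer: -884891775678911/4281292188 ≈ -2.0669e+5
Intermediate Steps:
I(T) = 2*T*(-23 + T) (I(T) = (-23 + T)*(2*T) = 2*T*(-23 + T))
C = -8618509943/4281292188 (C = -68786/74853 - 62579*1/(362*(-23 + 181)) = -68786*1/74853 - 62579/(2*181*158) = -68786/74853 - 62579/57196 = -8618509943/4281292188 ≈ -2.0131)
(C + x) + H(168 - 120, 576) = (-8618509943/4281292188 - 206734) + (168 - 120) = -885097277703935/4281292188 + 48 = -884891775678911/4281292188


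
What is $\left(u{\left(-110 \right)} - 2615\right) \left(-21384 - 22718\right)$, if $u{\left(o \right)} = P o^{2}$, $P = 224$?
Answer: $-119418734070$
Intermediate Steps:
$u{\left(o \right)} = 224 o^{2}$
$\left(u{\left(-110 \right)} - 2615\right) \left(-21384 - 22718\right) = \left(224 \left(-110\right)^{2} - 2615\right) \left(-21384 - 22718\right) = \left(224 \cdot 12100 - 2615\right) \left(-44102\right) = \left(2710400 - 2615\right) \left(-44102\right) = 2707785 \left(-44102\right) = -119418734070$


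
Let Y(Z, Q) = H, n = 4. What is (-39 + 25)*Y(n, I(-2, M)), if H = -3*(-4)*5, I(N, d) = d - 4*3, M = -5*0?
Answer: -840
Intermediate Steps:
M = 0
I(N, d) = -12 + d (I(N, d) = d - 12 = -12 + d)
H = 60 (H = 12*5 = 60)
Y(Z, Q) = 60
(-39 + 25)*Y(n, I(-2, M)) = (-39 + 25)*60 = -14*60 = -840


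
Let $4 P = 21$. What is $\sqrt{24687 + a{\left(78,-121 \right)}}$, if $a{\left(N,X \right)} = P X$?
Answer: $\frac{\sqrt{96207}}{2} \approx 155.09$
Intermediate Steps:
$P = \frac{21}{4}$ ($P = \frac{1}{4} \cdot 21 = \frac{21}{4} \approx 5.25$)
$a{\left(N,X \right)} = \frac{21 X}{4}$
$\sqrt{24687 + a{\left(78,-121 \right)}} = \sqrt{24687 + \frac{21}{4} \left(-121\right)} = \sqrt{24687 - \frac{2541}{4}} = \sqrt{\frac{96207}{4}} = \frac{\sqrt{96207}}{2}$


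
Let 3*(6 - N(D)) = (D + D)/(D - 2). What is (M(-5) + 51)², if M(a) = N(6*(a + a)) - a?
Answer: 3617604/961 ≈ 3764.4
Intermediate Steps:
N(D) = 6 - 2*D/(3*(-2 + D)) (N(D) = 6 - (D + D)/(3*(D - 2)) = 6 - 2*D/(3*(-2 + D)))
M(a) = -a + 4*(-9 + 48*a)/(3*(-2 + 12*a)) (M(a) = 4*(-9 + 4*(6*(a + a)))/(3*(-2 + 6*(a + a))) - a = 4*(-9 + 4*(6*(2*a)))/(3*(-2 + 6*(2*a))) - a = 4*(-9 + 4*(12*a))/(3*(-2 + 12*a)) - a = 4*(-9 + 48*a)/(3*(-2 + 12*a)) - a = -a + 4*(-9 + 48*a)/(3*(-2 + 12*a)))
(M(-5) + 51)² = (3*(-2 - 2*(-5)² + 11*(-5))/(-1 + 6*(-5)) + 51)² = (3*(-2 - 2*25 - 55)/(-1 - 30) + 51)² = (3*(-2 - 50 - 55)/(-31) + 51)² = (3*(-1/31)*(-107) + 51)² = (321/31 + 51)² = (1902/31)² = 3617604/961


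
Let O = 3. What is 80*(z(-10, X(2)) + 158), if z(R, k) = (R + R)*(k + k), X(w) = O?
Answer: 3040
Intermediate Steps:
X(w) = 3
z(R, k) = 4*R*k (z(R, k) = (2*R)*(2*k) = 4*R*k)
80*(z(-10, X(2)) + 158) = 80*(4*(-10)*3 + 158) = 80*(-120 + 158) = 80*38 = 3040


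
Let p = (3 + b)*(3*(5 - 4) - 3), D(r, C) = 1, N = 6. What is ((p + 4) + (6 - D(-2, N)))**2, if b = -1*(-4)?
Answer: 81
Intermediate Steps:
b = 4
p = 0 (p = (3 + 4)*(3*(5 - 4) - 3) = 7*(3*1 - 3) = 7*(3 - 3) = 7*0 = 0)
((p + 4) + (6 - D(-2, N)))**2 = ((0 + 4) + (6 - 1*1))**2 = (4 + (6 - 1))**2 = (4 + 5)**2 = 9**2 = 81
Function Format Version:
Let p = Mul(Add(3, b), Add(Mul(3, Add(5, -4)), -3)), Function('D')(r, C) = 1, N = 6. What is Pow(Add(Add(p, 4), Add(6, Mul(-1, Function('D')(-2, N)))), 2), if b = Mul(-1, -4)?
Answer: 81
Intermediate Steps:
b = 4
p = 0 (p = Mul(Add(3, 4), Add(Mul(3, Add(5, -4)), -3)) = Mul(7, Add(Mul(3, 1), -3)) = Mul(7, Add(3, -3)) = Mul(7, 0) = 0)
Pow(Add(Add(p, 4), Add(6, Mul(-1, Function('D')(-2, N)))), 2) = Pow(Add(Add(0, 4), Add(6, Mul(-1, 1))), 2) = Pow(Add(4, Add(6, -1)), 2) = Pow(Add(4, 5), 2) = Pow(9, 2) = 81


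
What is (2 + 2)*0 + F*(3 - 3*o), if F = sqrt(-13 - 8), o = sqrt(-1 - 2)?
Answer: 9*sqrt(7) + 3*I*sqrt(21) ≈ 23.812 + 13.748*I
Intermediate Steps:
o = I*sqrt(3) (o = sqrt(-3) = I*sqrt(3) ≈ 1.732*I)
F = I*sqrt(21) (F = sqrt(-21) = I*sqrt(21) ≈ 4.5826*I)
(2 + 2)*0 + F*(3 - 3*o) = (2 + 2)*0 + (I*sqrt(21))*(3 - 3*I*sqrt(3)) = 4*0 + (I*sqrt(21))*(3 - 3*I*sqrt(3)) = 0 + I*sqrt(21)*(3 - 3*I*sqrt(3)) = I*sqrt(21)*(3 - 3*I*sqrt(3))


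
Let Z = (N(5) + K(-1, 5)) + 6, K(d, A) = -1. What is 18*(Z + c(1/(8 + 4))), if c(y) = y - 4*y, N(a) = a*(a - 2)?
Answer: 711/2 ≈ 355.50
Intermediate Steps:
N(a) = a*(-2 + a)
c(y) = -3*y
Z = 20 (Z = (5*(-2 + 5) - 1) + 6 = (5*3 - 1) + 6 = (15 - 1) + 6 = 14 + 6 = 20)
18*(Z + c(1/(8 + 4))) = 18*(20 - 3/(8 + 4)) = 18*(20 - 3/12) = 18*(20 - 3*1/12) = 18*(20 - 1/4) = 18*(79/4) = 711/2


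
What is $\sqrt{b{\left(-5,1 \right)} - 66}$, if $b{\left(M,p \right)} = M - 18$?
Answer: $i \sqrt{89} \approx 9.434 i$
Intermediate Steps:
$b{\left(M,p \right)} = -18 + M$
$\sqrt{b{\left(-5,1 \right)} - 66} = \sqrt{\left(-18 - 5\right) - 66} = \sqrt{-23 - 66} = \sqrt{-89} = i \sqrt{89}$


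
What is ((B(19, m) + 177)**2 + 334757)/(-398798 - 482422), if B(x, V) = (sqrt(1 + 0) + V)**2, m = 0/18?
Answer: -122147/293740 ≈ -0.41583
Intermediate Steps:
m = 0 (m = 0*(1/18) = 0)
B(x, V) = (1 + V)**2 (B(x, V) = (sqrt(1) + V)**2 = (1 + V)**2)
((B(19, m) + 177)**2 + 334757)/(-398798 - 482422) = (((1 + 0)**2 + 177)**2 + 334757)/(-398798 - 482422) = ((1**2 + 177)**2 + 334757)/(-881220) = ((1 + 177)**2 + 334757)*(-1/881220) = (178**2 + 334757)*(-1/881220) = (31684 + 334757)*(-1/881220) = 366441*(-1/881220) = -122147/293740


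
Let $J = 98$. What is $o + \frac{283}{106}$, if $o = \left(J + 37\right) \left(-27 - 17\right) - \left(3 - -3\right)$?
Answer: $- \frac{629993}{106} \approx -5943.3$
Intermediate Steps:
$o = -5946$ ($o = \left(98 + 37\right) \left(-27 - 17\right) - \left(3 - -3\right) = 135 \left(-44\right) - \left(3 + 3\right) = -5940 - 6 = -5946$)
$o + \frac{283}{106} = -5946 + \frac{283}{106} = - \frac{629993}{106}$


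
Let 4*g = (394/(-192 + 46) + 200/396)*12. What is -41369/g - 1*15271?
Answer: -142433242/15853 ≈ -8984.6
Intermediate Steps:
g = -15853/2409 (g = ((394/(-192 + 46) + 200/396)*12)/4 = ((394/(-146) + 200*(1/396))*12)/4 = ((394*(-1/146) + 50/99)*12)/4 = ((-197/73 + 50/99)*12)/4 = (-15853/7227*12)/4 = (¼)*(-63412/2409) = -15853/2409 ≈ -6.5807)
-41369/g - 1*15271 = -41369/(-15853/2409) - 1*15271 = -41369*(-2409/15853) - 15271 = 99657921/15853 - 15271 = -142433242/15853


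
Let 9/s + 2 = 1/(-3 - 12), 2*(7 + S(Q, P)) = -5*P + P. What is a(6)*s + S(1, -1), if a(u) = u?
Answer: -965/31 ≈ -31.129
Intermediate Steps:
S(Q, P) = -7 - 2*P (S(Q, P) = -7 + (-5*P + P)/2 = -7 + (-4*P)/2 = -7 - 2*P)
s = -135/31 (s = 9/(-2 + 1/(-3 - 12)) = 9/(-2 + 1/(-15)) = 9/(-2 - 1/15) = 9/(-31/15) = 9*(-15/31) = -135/31 ≈ -4.3548)
a(6)*s + S(1, -1) = 6*(-135/31) + (-7 - 2*(-1)) = -810/31 + (-7 + 2) = -810/31 - 5 = -965/31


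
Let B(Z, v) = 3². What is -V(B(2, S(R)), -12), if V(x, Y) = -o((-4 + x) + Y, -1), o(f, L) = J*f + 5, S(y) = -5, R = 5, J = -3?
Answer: 26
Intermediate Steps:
B(Z, v) = 9
o(f, L) = 5 - 3*f (o(f, L) = -3*f + 5 = 5 - 3*f)
V(x, Y) = -17 + 3*Y + 3*x (V(x, Y) = -(5 - 3*((-4 + x) + Y)) = -(5 - 3*(-4 + Y + x)) = -(5 + (12 - 3*Y - 3*x)) = -(17 - 3*Y - 3*x) = -17 + 3*Y + 3*x)
-V(B(2, S(R)), -12) = -(-17 + 3*(-12) + 3*9) = -(-17 - 36 + 27) = -1*(-26) = 26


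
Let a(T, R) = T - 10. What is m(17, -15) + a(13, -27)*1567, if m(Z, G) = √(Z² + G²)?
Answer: 4701 + √514 ≈ 4723.7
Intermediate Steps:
a(T, R) = -10 + T
m(Z, G) = √(G² + Z²)
m(17, -15) + a(13, -27)*1567 = √((-15)² + 17²) + (-10 + 13)*1567 = √(225 + 289) + 3*1567 = √514 + 4701 = 4701 + √514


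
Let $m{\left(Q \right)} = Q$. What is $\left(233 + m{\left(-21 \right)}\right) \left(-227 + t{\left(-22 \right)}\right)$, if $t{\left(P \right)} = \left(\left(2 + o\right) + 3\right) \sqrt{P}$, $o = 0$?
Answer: $-48124 + 1060 i \sqrt{22} \approx -48124.0 + 4971.8 i$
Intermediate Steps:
$t{\left(P \right)} = 5 \sqrt{P}$ ($t{\left(P \right)} = \left(\left(2 + 0\right) + 3\right) \sqrt{P} = \left(2 + 3\right) \sqrt{P} = 5 \sqrt{P}$)
$\left(233 + m{\left(-21 \right)}\right) \left(-227 + t{\left(-22 \right)}\right) = \left(233 - 21\right) \left(-227 + 5 \sqrt{-22}\right) = 212 \left(-227 + 5 i \sqrt{22}\right) = -48124 + 1060 i \sqrt{22}$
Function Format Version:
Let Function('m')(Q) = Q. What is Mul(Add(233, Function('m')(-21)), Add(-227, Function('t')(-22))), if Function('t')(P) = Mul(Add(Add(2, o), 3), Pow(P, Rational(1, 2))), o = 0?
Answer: Add(-48124, Mul(1060, I, Pow(22, Rational(1, 2)))) ≈ Add(-48124., Mul(4971.8, I))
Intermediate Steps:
Function('t')(P) = Mul(5, Pow(P, Rational(1, 2))) (Function('t')(P) = Mul(Add(Add(2, 0), 3), Pow(P, Rational(1, 2))) = Mul(Add(2, 3), Pow(P, Rational(1, 2))) = Mul(5, Pow(P, Rational(1, 2))))
Mul(Add(233, Function('m')(-21)), Add(-227, Function('t')(-22))) = Mul(Add(233, -21), Add(-227, Mul(5, Pow(-22, Rational(1, 2))))) = Mul(212, Add(-227, Mul(5, Mul(I, Pow(22, Rational(1, 2)))))) = Mul(212, Add(-227, Mul(5, I, Pow(22, Rational(1, 2))))) = Add(-48124, Mul(1060, I, Pow(22, Rational(1, 2))))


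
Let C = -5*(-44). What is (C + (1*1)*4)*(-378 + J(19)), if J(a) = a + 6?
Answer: -79072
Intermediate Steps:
J(a) = 6 + a
C = 220
(C + (1*1)*4)*(-378 + J(19)) = (220 + (1*1)*4)*(-378 + (6 + 19)) = (220 + 1*4)*(-378 + 25) = (220 + 4)*(-353) = 224*(-353) = -79072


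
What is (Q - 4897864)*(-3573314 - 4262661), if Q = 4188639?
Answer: 5557469369375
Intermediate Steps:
(Q - 4897864)*(-3573314 - 4262661) = (4188639 - 4897864)*(-3573314 - 4262661) = -709225*(-7835975) = 5557469369375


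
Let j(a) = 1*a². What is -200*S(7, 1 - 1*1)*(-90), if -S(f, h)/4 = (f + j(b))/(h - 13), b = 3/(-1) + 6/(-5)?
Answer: 1774080/13 ≈ 1.3647e+5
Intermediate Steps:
b = -21/5 (b = 3*(-1) + 6*(-⅕) = -3 - 6/5 = -21/5 ≈ -4.2000)
j(a) = a²
S(f, h) = -4*(441/25 + f)/(-13 + h) (S(f, h) = -4*(f + (-21/5)²)/(h - 13) = -4*(f + 441/25)/(-13 + h) = -4*(441/25 + f)/(-13 + h))
-200*S(7, 1 - 1*1)*(-90) = -32*(-441 - 25*7)/(-13 + (1 - 1*1))*(-90) = -32*(-441 - 175)/(-13 + (1 - 1))*(-90) = -32*(-616)/(-13 + 0)*(-90) = -32*(-616)/(-13)*(-90) = -32*(-1)*(-616)/13*(-90) = -200*2464/325*(-90) = -19712/13*(-90) = 1774080/13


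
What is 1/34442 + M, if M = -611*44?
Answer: -925938727/34442 ≈ -26884.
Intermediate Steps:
M = -26884
1/34442 + M = 1/34442 - 26884 = -925938727/34442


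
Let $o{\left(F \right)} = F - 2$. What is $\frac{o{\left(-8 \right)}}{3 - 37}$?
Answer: $\frac{5}{17} \approx 0.29412$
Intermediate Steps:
$o{\left(F \right)} = -2 + F$ ($o{\left(F \right)} = F - 2 = -2 + F$)
$\frac{o{\left(-8 \right)}}{3 - 37} = \frac{-2 - 8}{3 - 37} = \frac{1}{-34} \left(-10\right) = \left(- \frac{1}{34}\right) \left(-10\right) = \frac{5}{17}$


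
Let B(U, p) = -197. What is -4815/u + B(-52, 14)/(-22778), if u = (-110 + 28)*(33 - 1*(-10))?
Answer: 27592673/20078807 ≈ 1.3742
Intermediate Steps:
u = -3526 (u = -82*(33 + 10) = -82*43 = -3526)
-4815/u + B(-52, 14)/(-22778) = -4815/(-3526) - 197/(-22778) = -4815*(-1/3526) - 197*(-1/22778) = 4815/3526 + 197/22778 = 27592673/20078807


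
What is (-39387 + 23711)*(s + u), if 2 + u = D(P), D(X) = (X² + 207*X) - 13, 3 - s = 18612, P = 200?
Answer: -984076576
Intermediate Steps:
s = -18609 (s = 3 - 1*18612 = 3 - 18612 = -18609)
D(X) = -13 + X² + 207*X
u = 81385 (u = -2 + (-13 + 200² + 207*200) = -2 + (-13 + 40000 + 41400) = -2 + 81387 = 81385)
(-39387 + 23711)*(s + u) = (-39387 + 23711)*(-18609 + 81385) = -15676*62776 = -984076576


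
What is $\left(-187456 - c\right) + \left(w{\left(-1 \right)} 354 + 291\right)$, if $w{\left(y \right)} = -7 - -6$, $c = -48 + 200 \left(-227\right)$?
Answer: $-142071$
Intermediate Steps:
$c = -45448$ ($c = -48 - 45400 = -45448$)
$w{\left(y \right)} = -1$ ($w{\left(y \right)} = -7 + 6 = -1$)
$\left(-187456 - c\right) + \left(w{\left(-1 \right)} 354 + 291\right) = \left(-187456 - -45448\right) + \left(\left(-1\right) 354 + 291\right) = \left(-187456 + 45448\right) + \left(-354 + 291\right) = -142008 - 63 = -142071$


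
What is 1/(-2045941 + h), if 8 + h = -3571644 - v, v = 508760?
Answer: -1/6126353 ≈ -1.6323e-7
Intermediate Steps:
h = -4080412 (h = -8 + (-3571644 - 1*508760) = -8 + (-3571644 - 508760) = -8 - 4080404 = -4080412)
1/(-2045941 + h) = 1/(-2045941 - 4080412) = 1/(-6126353) = -1/6126353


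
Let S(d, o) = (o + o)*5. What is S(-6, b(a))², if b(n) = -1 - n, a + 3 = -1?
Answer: 900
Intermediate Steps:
a = -4 (a = -3 - 1 = -4)
S(d, o) = 10*o (S(d, o) = (2*o)*5 = 10*o)
S(-6, b(a))² = (10*(-1 - 1*(-4)))² = (10*(-1 + 4))² = (10*3)² = 30² = 900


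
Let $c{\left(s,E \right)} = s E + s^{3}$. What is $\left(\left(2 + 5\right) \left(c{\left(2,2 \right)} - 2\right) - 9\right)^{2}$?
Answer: $3721$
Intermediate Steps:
$c{\left(s,E \right)} = s^{3} + E s$ ($c{\left(s,E \right)} = E s + s^{3} = s^{3} + E s$)
$\left(\left(2 + 5\right) \left(c{\left(2,2 \right)} - 2\right) - 9\right)^{2} = \left(\left(2 + 5\right) \left(2 \left(2 + 2^{2}\right) - 2\right) - 9\right)^{2} = \left(7 \left(2 \left(2 + 4\right) - 2\right) - 9\right)^{2} = \left(7 \left(2 \cdot 6 - 2\right) - 9\right)^{2} = \left(7 \left(12 - 2\right) - 9\right)^{2} = \left(7 \cdot 10 - 9\right)^{2} = \left(70 - 9\right)^{2} = 61^{2} = 3721$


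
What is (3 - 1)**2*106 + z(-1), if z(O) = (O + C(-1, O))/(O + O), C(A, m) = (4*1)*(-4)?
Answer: 865/2 ≈ 432.50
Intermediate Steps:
C(A, m) = -16 (C(A, m) = 4*(-4) = -16)
z(O) = (-16 + O)/(2*O) (z(O) = (O - 16)/(O + O) = (-16 + O)/((2*O)) = (-16 + O)*(1/(2*O)) = (-16 + O)/(2*O))
(3 - 1)**2*106 + z(-1) = (3 - 1)**2*106 + (1/2)*(-16 - 1)/(-1) = 2**2*106 + (1/2)*(-1)*(-17) = 4*106 + 17/2 = 424 + 17/2 = 865/2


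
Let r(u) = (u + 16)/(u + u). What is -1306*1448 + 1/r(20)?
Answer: -17019782/9 ≈ -1.8911e+6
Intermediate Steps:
r(u) = (16 + u)/(2*u) (r(u) = (16 + u)/((2*u)) = (16 + u)*(1/(2*u)) = (16 + u)/(2*u))
-1306*1448 + 1/r(20) = -1306*1448 + 1/((½)*(16 + 20)/20) = -1891088 + 1/((½)*(1/20)*36) = -1891088 + 1/(9/10) = -1891088 + 10/9 = -17019782/9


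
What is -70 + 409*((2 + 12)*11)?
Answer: 62916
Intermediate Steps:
-70 + 409*((2 + 12)*11) = -70 + 409*(14*11) = -70 + 409*154 = -70 + 62986 = 62916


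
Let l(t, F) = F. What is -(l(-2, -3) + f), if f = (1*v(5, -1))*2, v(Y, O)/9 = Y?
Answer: -87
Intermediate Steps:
v(Y, O) = 9*Y
f = 90 (f = (1*(9*5))*2 = (1*45)*2 = 45*2 = 90)
-(l(-2, -3) + f) = -(-3 + 90) = -1*87 = -87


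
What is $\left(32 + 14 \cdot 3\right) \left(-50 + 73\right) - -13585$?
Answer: $15287$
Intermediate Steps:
$\left(32 + 14 \cdot 3\right) \left(-50 + 73\right) - -13585 = \left(32 + 42\right) 23 + 13585 = 74 \cdot 23 + 13585 = 1702 + 13585 = 15287$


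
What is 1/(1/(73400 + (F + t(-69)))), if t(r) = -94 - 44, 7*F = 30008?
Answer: 542842/7 ≈ 77549.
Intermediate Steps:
F = 30008/7 (F = (1/7)*30008 = 30008/7 ≈ 4286.9)
t(r) = -138
1/(1/(73400 + (F + t(-69)))) = 1/(1/(73400 + (30008/7 - 138))) = 1/(1/(73400 + 29042/7)) = 1/(1/(542842/7)) = 1/(7/542842) = 542842/7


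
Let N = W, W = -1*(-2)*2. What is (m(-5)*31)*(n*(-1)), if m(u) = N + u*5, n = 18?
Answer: 11718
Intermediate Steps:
W = 4 (W = 2*2 = 4)
N = 4
m(u) = 4 + 5*u (m(u) = 4 + u*5 = 4 + 5*u)
(m(-5)*31)*(n*(-1)) = ((4 + 5*(-5))*31)*(18*(-1)) = ((4 - 25)*31)*(-18) = -21*31*(-18) = -651*(-18) = 11718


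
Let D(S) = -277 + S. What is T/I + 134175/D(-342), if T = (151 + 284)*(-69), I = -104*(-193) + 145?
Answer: -39582540/181367 ≈ -218.25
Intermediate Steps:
I = 20217 (I = 20072 + 145 = 20217)
T = -30015 (T = 435*(-69) = -30015)
T/I + 134175/D(-342) = -30015/20217 + 134175/(-277 - 342) = -30015*1/20217 + 134175/(-619) = -435/293 + 134175*(-1/619) = -435/293 - 134175/619 = -39582540/181367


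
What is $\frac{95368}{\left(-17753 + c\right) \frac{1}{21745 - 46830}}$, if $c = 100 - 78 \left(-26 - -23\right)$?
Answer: $\frac{2392306280}{17419} \approx 1.3734 \cdot 10^{5}$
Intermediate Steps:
$c = 334$ ($c = 100 - 78 \left(-26 + 23\right) = 100 - -234 = 100 + 234 = 334$)
$\frac{95368}{\left(-17753 + c\right) \frac{1}{21745 - 46830}} = \frac{95368}{\left(-17753 + 334\right) \frac{1}{21745 - 46830}} = \frac{95368}{\left(-17419\right) \frac{1}{-25085}} = \frac{95368}{\left(-17419\right) \left(- \frac{1}{25085}\right)} = \frac{95368}{\frac{17419}{25085}} = 95368 \cdot \frac{25085}{17419} = \frac{2392306280}{17419}$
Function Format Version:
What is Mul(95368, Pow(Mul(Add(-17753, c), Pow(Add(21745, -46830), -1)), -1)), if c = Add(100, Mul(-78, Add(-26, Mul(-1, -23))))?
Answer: Rational(2392306280, 17419) ≈ 1.3734e+5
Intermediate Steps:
c = 334 (c = Add(100, Mul(-78, Add(-26, 23))) = Add(100, Mul(-78, -3)) = Add(100, 234) = 334)
Mul(95368, Pow(Mul(Add(-17753, c), Pow(Add(21745, -46830), -1)), -1)) = Mul(95368, Pow(Mul(Add(-17753, 334), Pow(Add(21745, -46830), -1)), -1)) = Mul(95368, Pow(Mul(-17419, Pow(-25085, -1)), -1)) = Mul(95368, Pow(Mul(-17419, Rational(-1, 25085)), -1)) = Mul(95368, Pow(Rational(17419, 25085), -1)) = Mul(95368, Rational(25085, 17419)) = Rational(2392306280, 17419)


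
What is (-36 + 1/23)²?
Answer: 683929/529 ≈ 1292.9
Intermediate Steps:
(-36 + 1/23)² = (-827/23)² = 683929/529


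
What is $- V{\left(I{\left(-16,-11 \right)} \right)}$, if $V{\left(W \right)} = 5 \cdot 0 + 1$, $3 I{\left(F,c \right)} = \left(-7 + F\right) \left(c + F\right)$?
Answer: $-1$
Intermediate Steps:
$I{\left(F,c \right)} = \frac{\left(-7 + F\right) \left(F + c\right)}{3}$ ($I{\left(F,c \right)} = \frac{\left(-7 + F\right) \left(c + F\right)}{3} = \frac{\left(-7 + F\right) \left(F + c\right)}{3}$)
$V{\left(W \right)} = 1$ ($V{\left(W \right)} = 0 + 1 = 1$)
$- V{\left(I{\left(-16,-11 \right)} \right)} = \left(-1\right) 1 = -1$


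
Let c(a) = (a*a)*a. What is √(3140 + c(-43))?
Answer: I*√76367 ≈ 276.35*I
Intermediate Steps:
c(a) = a³ (c(a) = a²*a = a³)
√(3140 + c(-43)) = √(3140 + (-43)³) = √(3140 - 79507) = √(-76367) = I*√76367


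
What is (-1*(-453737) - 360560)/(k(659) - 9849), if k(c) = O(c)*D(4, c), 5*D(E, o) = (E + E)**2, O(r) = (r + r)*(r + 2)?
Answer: 465885/55707427 ≈ 0.0083631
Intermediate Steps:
O(r) = 2*r*(2 + r) (O(r) = (2*r)*(2 + r) = 2*r*(2 + r))
D(E, o) = 4*E**2/5 (D(E, o) = (E + E)**2/5 = (2*E)**2/5 = (4*E**2)/5 = 4*E**2/5)
k(c) = 128*c*(2 + c)/5 (k(c) = (2*c*(2 + c))*((4/5)*4**2) = (2*c*(2 + c))*((4/5)*16) = (2*c*(2 + c))*(64/5) = 128*c*(2 + c)/5)
(-1*(-453737) - 360560)/(k(659) - 9849) = (-1*(-453737) - 360560)/((128/5)*659*(2 + 659) - 9849) = (453737 - 360560)/((128/5)*659*661 - 9849) = 93177/(55756672/5 - 9849) = 93177/(55707427/5) = 93177*(5/55707427) = 465885/55707427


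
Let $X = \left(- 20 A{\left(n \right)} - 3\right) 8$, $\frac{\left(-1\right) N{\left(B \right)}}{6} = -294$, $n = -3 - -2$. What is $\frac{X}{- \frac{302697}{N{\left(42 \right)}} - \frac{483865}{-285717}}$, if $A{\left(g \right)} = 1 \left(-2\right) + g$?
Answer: $- \frac{25536242592}{9514682321} \approx -2.6839$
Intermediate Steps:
$n = -1$ ($n = -3 + 2 = -1$)
$N{\left(B \right)} = 1764$ ($N{\left(B \right)} = \left(-6\right) \left(-294\right) = 1764$)
$A{\left(g \right)} = -2 + g$
$X = 456$ ($X = \left(- 20 \left(-2 - 1\right) - 3\right) 8 = \left(\left(-20\right) \left(-3\right) - 3\right) 8 = \left(60 - 3\right) 8 = 57 \cdot 8 = 456$)
$\frac{X}{- \frac{302697}{N{\left(42 \right)}} - \frac{483865}{-285717}} = \frac{456}{- \frac{302697}{1764} - \frac{483865}{-285717}} = \frac{456}{\left(-302697\right) \frac{1}{1764} - - \frac{483865}{285717}} = \frac{456}{- \frac{33633}{196} + \frac{483865}{285717}} = \frac{456}{- \frac{9514682321}{56000532}} = 456 \left(- \frac{56000532}{9514682321}\right) = - \frac{25536242592}{9514682321}$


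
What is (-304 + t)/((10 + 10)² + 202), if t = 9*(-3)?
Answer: -331/602 ≈ -0.54983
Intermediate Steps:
t = -27
(-304 + t)/((10 + 10)² + 202) = (-304 - 27)/((10 + 10)² + 202) = -331/(20² + 202) = -331/(400 + 202) = -331/602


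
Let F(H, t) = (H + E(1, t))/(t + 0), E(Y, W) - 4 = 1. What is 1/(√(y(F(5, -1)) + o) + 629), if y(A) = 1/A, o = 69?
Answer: 6290/3955721 - √6890/3955721 ≈ 0.0015691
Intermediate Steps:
E(Y, W) = 5 (E(Y, W) = 4 + 1 = 5)
F(H, t) = (5 + H)/t (F(H, t) = (H + 5)/(t + 0) = (5 + H)/t)
1/(√(y(F(5, -1)) + o) + 629) = 1/(√(1/((5 + 5)/(-1)) + 69) + 629) = 1/(√(1/(-1*10) + 69) + 629) = 1/(√(1/(-10) + 69) + 629) = 1/(√(-⅒ + 69) + 629) = 1/(√(689/10) + 629) = 1/(√6890/10 + 629) = 1/(629 + √6890/10)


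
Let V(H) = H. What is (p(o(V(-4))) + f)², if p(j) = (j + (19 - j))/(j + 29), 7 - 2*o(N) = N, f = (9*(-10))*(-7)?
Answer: 1892946064/4761 ≈ 3.9759e+5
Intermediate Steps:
f = 630 (f = -90*(-7) = 630)
o(N) = 7/2 - N/2
p(j) = 19/(29 + j)
(p(o(V(-4))) + f)² = (19/(29 + (7/2 - ½*(-4))) + 630)² = (19/(29 + (7/2 + 2)) + 630)² = (19/(29 + 11/2) + 630)² = (19/(69/2) + 630)² = (19*(2/69) + 630)² = (38/69 + 630)² = (43508/69)² = 1892946064/4761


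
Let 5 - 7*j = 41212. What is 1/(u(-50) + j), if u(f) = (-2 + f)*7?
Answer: -7/43755 ≈ -0.00015998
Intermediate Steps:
j = -41207/7 (j = 5/7 - 1/7*41212 = 5/7 - 41212/7 = -41207/7 ≈ -5886.7)
u(f) = -14 + 7*f
1/(u(-50) + j) = 1/((-14 + 7*(-50)) - 41207/7) = 1/((-14 - 350) - 41207/7) = 1/(-364 - 41207/7) = 1/(-43755/7) = -7/43755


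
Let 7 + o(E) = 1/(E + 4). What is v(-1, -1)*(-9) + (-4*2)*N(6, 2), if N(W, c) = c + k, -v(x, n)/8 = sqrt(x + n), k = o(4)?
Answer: 39 + 72*I*sqrt(2) ≈ 39.0 + 101.82*I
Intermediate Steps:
o(E) = -7 + 1/(4 + E) (o(E) = -7 + 1/(E + 4) = -7 + 1/(4 + E))
k = -55/8 (k = (-27 - 7*4)/(4 + 4) = (-27 - 28)/8 = (1/8)*(-55) = -55/8 ≈ -6.8750)
v(x, n) = -8*sqrt(n + x) (v(x, n) = -8*sqrt(x + n) = -8*sqrt(n + x))
N(W, c) = -55/8 + c (N(W, c) = c - 55/8 = -55/8 + c)
v(-1, -1)*(-9) + (-4*2)*N(6, 2) = -8*sqrt(-1 - 1)*(-9) + (-4*2)*(-55/8 + 2) = -8*I*sqrt(2)*(-9) - 8*(-39/8) = -8*I*sqrt(2)*(-9) + 39 = 72*I*sqrt(2) + 39 = 39 + 72*I*sqrt(2)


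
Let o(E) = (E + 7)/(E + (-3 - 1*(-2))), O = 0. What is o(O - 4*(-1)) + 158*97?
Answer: 45989/3 ≈ 15330.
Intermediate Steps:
o(E) = (7 + E)/(-1 + E) (o(E) = (7 + E)/(E + (-3 + 2)) = (7 + E)/(E - 1) = (7 + E)/(-1 + E))
o(O - 4*(-1)) + 158*97 = (7 + (0 - 4*(-1)))/(-1 + (0 - 4*(-1))) + 158*97 = (7 + (0 + 4))/(-1 + (0 + 4)) + 15326 = (7 + 4)/(-1 + 4) + 15326 = 11/3 + 15326 = 45989/3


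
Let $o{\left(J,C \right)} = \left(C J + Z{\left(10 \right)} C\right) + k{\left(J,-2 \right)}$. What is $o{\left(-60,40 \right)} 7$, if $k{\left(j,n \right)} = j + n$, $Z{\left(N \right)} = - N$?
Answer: $-20034$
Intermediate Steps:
$o{\left(J,C \right)} = -2 + J - 10 C + C J$ ($o{\left(J,C \right)} = \left(C J + \left(-1\right) 10 C\right) + \left(J - 2\right) = \left(C J - 10 C\right) + \left(-2 + J\right) = \left(- 10 C + C J\right) + \left(-2 + J\right) = -2 + J - 10 C + C J$)
$o{\left(-60,40 \right)} 7 = \left(-2 - 60 - 400 + 40 \left(-60\right)\right) 7 = \left(-2 - 60 - 400 - 2400\right) 7 = \left(-2862\right) 7 = -20034$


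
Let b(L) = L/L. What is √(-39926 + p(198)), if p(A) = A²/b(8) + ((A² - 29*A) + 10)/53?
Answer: I*√254082/53 ≈ 9.5107*I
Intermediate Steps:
b(L) = 1
p(A) = 10/53 - 29*A/53 + 54*A²/53 (p(A) = A²/1 + ((A² - 29*A) + 10)/53 = A²*1 + (10 + A² - 29*A)*(1/53) = A² + (10/53 - 29*A/53 + A²/53) = 10/53 - 29*A/53 + 54*A²/53)
√(-39926 + p(198)) = √(-39926 + (10/53 - 29/53*198 + (54/53)*198²)) = √(-39926 + (10/53 - 5742/53 + (54/53)*39204)) = √(-39926 + (10/53 - 5742/53 + 2117016/53)) = √(-39926 + 2111284/53) = √(-4794/53) = I*√254082/53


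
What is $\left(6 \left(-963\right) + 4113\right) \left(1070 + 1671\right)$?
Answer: $-4563765$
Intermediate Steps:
$\left(6 \left(-963\right) + 4113\right) \left(1070 + 1671\right) = \left(-5778 + 4113\right) 2741 = \left(-1665\right) 2741 = -4563765$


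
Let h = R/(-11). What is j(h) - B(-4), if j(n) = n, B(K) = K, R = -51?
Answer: 95/11 ≈ 8.6364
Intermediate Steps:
h = 51/11 (h = -51/(-11) = -51*(-1/11) = 51/11 ≈ 4.6364)
j(h) - B(-4) = 51/11 - 1*(-4) = 51/11 + 4 = 95/11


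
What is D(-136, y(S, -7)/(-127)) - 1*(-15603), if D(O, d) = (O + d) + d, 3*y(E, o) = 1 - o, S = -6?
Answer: 5892911/381 ≈ 15467.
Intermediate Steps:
y(E, o) = ⅓ - o/3 (y(E, o) = (1 - o)/3 = ⅓ - o/3)
D(O, d) = O + 2*d
D(-136, y(S, -7)/(-127)) - 1*(-15603) = (-136 + 2*((⅓ - ⅓*(-7))/(-127))) - 1*(-15603) = (-136 + 2*((⅓ + 7/3)*(-1/127))) + 15603 = (-136 + 2*((8/3)*(-1/127))) + 15603 = (-136 + 2*(-8/381)) + 15603 = (-136 - 16/381) + 15603 = -51832/381 + 15603 = 5892911/381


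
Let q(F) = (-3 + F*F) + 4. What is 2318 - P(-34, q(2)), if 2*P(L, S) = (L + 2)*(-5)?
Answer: 2238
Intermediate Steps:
q(F) = 1 + F² (q(F) = (-3 + F²) + 4 = 1 + F²)
P(L, S) = -5 - 5*L/2 (P(L, S) = ((L + 2)*(-5))/2 = ((2 + L)*(-5))/2 = (-10 - 5*L)/2 = -5 - 5*L/2)
2318 - P(-34, q(2)) = 2318 - (-5 - 5/2*(-34)) = 2318 - (-5 + 85) = 2318 - 1*80 = 2318 - 80 = 2238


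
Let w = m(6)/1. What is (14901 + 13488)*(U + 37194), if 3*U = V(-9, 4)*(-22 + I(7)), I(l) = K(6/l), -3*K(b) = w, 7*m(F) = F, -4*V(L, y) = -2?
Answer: 7390565148/7 ≈ 1.0558e+9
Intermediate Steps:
V(L, y) = ½ (V(L, y) = -¼*(-2) = ½)
m(F) = F/7
w = 6/7 (w = ((⅐)*6)/1 = (6/7)*1 = 6/7 ≈ 0.85714)
K(b) = -2/7 (K(b) = -⅓*6/7 = -2/7)
I(l) = -2/7
U = -26/7 (U = ((-22 - 2/7)/2)/3 = ((½)*(-156/7))/3 = (⅓)*(-78/7) = -26/7 ≈ -3.7143)
(14901 + 13488)*(U + 37194) = (14901 + 13488)*(-26/7 + 37194) = 28389*(260332/7) = 7390565148/7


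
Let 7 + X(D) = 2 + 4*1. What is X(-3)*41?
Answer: -41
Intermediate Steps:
X(D) = -1 (X(D) = -7 + (2 + 4*1) = -7 + (2 + 4) = -7 + 6 = -1)
X(-3)*41 = -1*41 = -41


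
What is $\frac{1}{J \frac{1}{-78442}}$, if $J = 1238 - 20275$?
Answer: $\frac{78442}{19037} \approx 4.1205$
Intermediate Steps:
$J = -19037$
$\frac{1}{J \frac{1}{-78442}} = \frac{1}{\left(-19037\right) \frac{1}{-78442}} = \frac{1}{\left(-19037\right) \left(- \frac{1}{78442}\right)} = \frac{1}{\frac{19037}{78442}} = \frac{78442}{19037}$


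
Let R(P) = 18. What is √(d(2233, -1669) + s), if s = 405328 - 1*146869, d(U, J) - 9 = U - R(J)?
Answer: √260683 ≈ 510.57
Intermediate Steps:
d(U, J) = -9 + U (d(U, J) = 9 + (U - 1*18) = 9 + (U - 18) = 9 + (-18 + U) = -9 + U)
s = 258459 (s = 405328 - 146869 = 258459)
√(d(2233, -1669) + s) = √((-9 + 2233) + 258459) = √(2224 + 258459) = √260683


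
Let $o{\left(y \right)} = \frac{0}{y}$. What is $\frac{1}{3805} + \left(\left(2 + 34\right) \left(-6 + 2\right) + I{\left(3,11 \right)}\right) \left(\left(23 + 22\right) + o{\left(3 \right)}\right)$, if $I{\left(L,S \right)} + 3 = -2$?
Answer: $- \frac{25512524}{3805} \approx -6705.0$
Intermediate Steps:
$I{\left(L,S \right)} = -5$ ($I{\left(L,S \right)} = -3 - 2 = -5$)
$o{\left(y \right)} = 0$
$\frac{1}{3805} + \left(\left(2 + 34\right) \left(-6 + 2\right) + I{\left(3,11 \right)}\right) \left(\left(23 + 22\right) + o{\left(3 \right)}\right) = \frac{1}{3805} + \left(\left(2 + 34\right) \left(-6 + 2\right) - 5\right) \left(\left(23 + 22\right) + 0\right) = \frac{1}{3805} + \left(36 \left(-4\right) - 5\right) \left(45 + 0\right) = \frac{1}{3805} + \left(-144 - 5\right) 45 = \frac{1}{3805} - 6705 = - \frac{25512524}{3805}$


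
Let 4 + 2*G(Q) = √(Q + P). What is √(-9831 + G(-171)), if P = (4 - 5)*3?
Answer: √(-39332 + 2*I*√174)/2 ≈ 0.033256 + 99.161*I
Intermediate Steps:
P = -3 (P = -1*3 = -3)
G(Q) = -2 + √(-3 + Q)/2 (G(Q) = -2 + √(Q - 3)/2 = -2 + √(-3 + Q)/2)
√(-9831 + G(-171)) = √(-9831 + (-2 + √(-3 - 171)/2)) = √(-9831 + (-2 + √(-174)/2)) = √(-9831 + (-2 + (I*√174)/2)) = √(-9831 + (-2 + I*√174/2)) = √(-9833 + I*√174/2)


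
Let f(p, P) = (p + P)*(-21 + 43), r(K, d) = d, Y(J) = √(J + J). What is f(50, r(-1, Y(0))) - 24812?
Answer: -23712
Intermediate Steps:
Y(J) = √2*√J (Y(J) = √(2*J) = √2*√J)
f(p, P) = 22*P + 22*p (f(p, P) = (P + p)*22 = 22*P + 22*p)
f(50, r(-1, Y(0))) - 24812 = (22*(√2*√0) + 22*50) - 24812 = (22*(√2*0) + 1100) - 24812 = (22*0 + 1100) - 24812 = (0 + 1100) - 24812 = 1100 - 24812 = -23712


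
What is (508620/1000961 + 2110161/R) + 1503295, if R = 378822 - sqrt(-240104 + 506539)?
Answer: 215939804834655761657297/143643750362440289 + 2110161*sqrt(266435)/143505841249 ≈ 1.5033e+6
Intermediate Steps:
R = 378822 - sqrt(266435) ≈ 3.7831e+5
(508620/1000961 + 2110161/R) + 1503295 = (508620/1000961 + 2110161/(378822 - sqrt(266435))) + 1503295 = 1504740175115/1000961 + 2110161/(378822 - sqrt(266435))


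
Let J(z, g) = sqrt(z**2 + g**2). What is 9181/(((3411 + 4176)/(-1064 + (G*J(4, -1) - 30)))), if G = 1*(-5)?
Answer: -10044014/7587 - 45905*sqrt(17)/7587 ≈ -1348.8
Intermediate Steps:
J(z, g) = sqrt(g**2 + z**2)
G = -5
9181/(((3411 + 4176)/(-1064 + (G*J(4, -1) - 30)))) = 9181/(((3411 + 4176)/(-1064 + (-5*sqrt((-1)**2 + 4**2) - 30)))) = 9181/((7587/(-1064 + (-5*sqrt(1 + 16) - 30)))) = 9181/((7587/(-1064 + (-5*sqrt(17) - 30)))) = 9181/((7587/(-1064 + (-30 - 5*sqrt(17))))) = 9181/((7587/(-1094 - 5*sqrt(17)))) = 9181*(-1094/7587 - 5*sqrt(17)/7587) = -10044014/7587 - 45905*sqrt(17)/7587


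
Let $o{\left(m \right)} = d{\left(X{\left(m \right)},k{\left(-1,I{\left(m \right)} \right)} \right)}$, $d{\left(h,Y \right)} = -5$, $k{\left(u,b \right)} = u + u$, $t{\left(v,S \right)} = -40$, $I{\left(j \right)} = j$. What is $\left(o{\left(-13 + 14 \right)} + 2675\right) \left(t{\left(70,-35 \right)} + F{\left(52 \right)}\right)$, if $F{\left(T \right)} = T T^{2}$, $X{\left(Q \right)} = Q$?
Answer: $375316560$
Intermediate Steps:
$k{\left(u,b \right)} = 2 u$
$F{\left(T \right)} = T^{3}$
$o{\left(m \right)} = -5$
$\left(o{\left(-13 + 14 \right)} + 2675\right) \left(t{\left(70,-35 \right)} + F{\left(52 \right)}\right) = \left(-5 + 2675\right) \left(-40 + 52^{3}\right) = 2670 \left(-40 + 140608\right) = 2670 \cdot 140568 = 375316560$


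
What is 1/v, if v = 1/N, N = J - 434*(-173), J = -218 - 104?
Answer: 74760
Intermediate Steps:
J = -322
N = 74760 (N = -322 - 434*(-173) = -322 + 75082 = 74760)
v = 1/74760 ≈ 1.3376e-5
1/v = 1/(1/74760) = 74760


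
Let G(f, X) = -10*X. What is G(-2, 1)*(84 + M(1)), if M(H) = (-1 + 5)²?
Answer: -1000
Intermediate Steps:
M(H) = 16 (M(H) = 4² = 16)
G(-2, 1)*(84 + M(1)) = (-10*1)*(84 + 16) = -10*100 = -1000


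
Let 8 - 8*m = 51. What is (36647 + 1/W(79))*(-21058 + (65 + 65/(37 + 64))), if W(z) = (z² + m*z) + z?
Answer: -3664564905482932/4763463 ≈ -7.6931e+8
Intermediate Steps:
m = -43/8 (m = 1 - ⅛*51 = 1 - 51/8 = -43/8 ≈ -5.3750)
W(z) = z² - 35*z/8 (W(z) = (z² - 43*z/8) + z = z² - 35*z/8)
(36647 + 1/W(79))*(-21058 + (65 + 65/(37 + 64))) = (36647 + 1/((⅛)*79*(-35 + 8*79)))*(-21058 + (65 + 65/(37 + 64))) = (36647 + 1/((⅛)*79*(-35 + 632)))*(-21058 + (65 + 65/101)) = (36647 + 1/((⅛)*79*597))*(-21058 + (65 + (1/101)*65)) = (36647 + 1/(47163/8))*(-21058 + (65 + 65/101)) = (36647 + 8/47163)*(-21058 + 6630/101) = (1728382469/47163)*(-2120228/101) = -3664564905482932/4763463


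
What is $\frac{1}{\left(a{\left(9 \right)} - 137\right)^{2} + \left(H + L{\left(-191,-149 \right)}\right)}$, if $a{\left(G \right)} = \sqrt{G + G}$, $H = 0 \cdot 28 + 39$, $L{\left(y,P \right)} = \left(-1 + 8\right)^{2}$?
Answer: $\frac{18875}{354914257} + \frac{822 \sqrt{2}}{354914257} \approx 5.6457 \cdot 10^{-5}$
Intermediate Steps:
$L{\left(y,P \right)} = 49$ ($L{\left(y,P \right)} = 7^{2} = 49$)
$H = 39$ ($H = 0 + 39 = 39$)
$a{\left(G \right)} = \sqrt{2} \sqrt{G}$ ($a{\left(G \right)} = \sqrt{2 G} = \sqrt{2} \sqrt{G}$)
$\frac{1}{\left(a{\left(9 \right)} - 137\right)^{2} + \left(H + L{\left(-191,-149 \right)}\right)} = \frac{1}{\left(\sqrt{2} \sqrt{9} - 137\right)^{2} + \left(39 + 49\right)} = \frac{1}{\left(\sqrt{2} \cdot 3 - 137\right)^{2} + 88} = \frac{1}{\left(3 \sqrt{2} - 137\right)^{2} + 88} = \frac{1}{\left(-137 + 3 \sqrt{2}\right)^{2} + 88} = \frac{1}{88 + \left(-137 + 3 \sqrt{2}\right)^{2}}$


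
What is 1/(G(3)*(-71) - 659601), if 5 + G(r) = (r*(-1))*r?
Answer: -1/658607 ≈ -1.5184e-6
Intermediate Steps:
G(r) = -5 - r² (G(r) = -5 + (r*(-1))*r = -5 + (-r)*r = -5 - r²)
1/(G(3)*(-71) - 659601) = 1/((-5 - 1*3²)*(-71) - 659601) = 1/((-5 - 1*9)*(-71) - 659601) = 1/((-5 - 9)*(-71) - 659601) = 1/(-14*(-71) - 659601) = 1/(994 - 659601) = 1/(-658607) = -1/658607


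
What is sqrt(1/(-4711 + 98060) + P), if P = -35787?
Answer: I*sqrt(311849199117038)/93349 ≈ 189.17*I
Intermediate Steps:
sqrt(1/(-4711 + 98060) + P) = sqrt(1/(-4711 + 98060) - 35787) = sqrt(1/93349 - 35787) = sqrt(-3340680662/93349) = I*sqrt(311849199117038)/93349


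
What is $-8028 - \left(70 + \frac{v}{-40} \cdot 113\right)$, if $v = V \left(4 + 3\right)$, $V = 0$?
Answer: $-8098$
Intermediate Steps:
$v = 0$ ($v = 0 \left(4 + 3\right) = 0 \cdot 7 = 0$)
$-8028 - \left(70 + \frac{v}{-40} \cdot 113\right) = -8028 - \left(70 + \frac{0}{-40} \cdot 113\right) = -8028 - \left(70 + 0 \left(- \frac{1}{40}\right) 113\right) = -8028 - \left(70 + 0 \cdot 113\right) = -8028 - \left(70 + 0\right) = -8028 - 70 = -8098$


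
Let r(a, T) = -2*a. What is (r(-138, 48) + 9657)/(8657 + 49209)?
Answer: 9933/57866 ≈ 0.17166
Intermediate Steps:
(r(-138, 48) + 9657)/(8657 + 49209) = (-2*(-138) + 9657)/(8657 + 49209) = (276 + 9657)/57866 = 9933*(1/57866) = 9933/57866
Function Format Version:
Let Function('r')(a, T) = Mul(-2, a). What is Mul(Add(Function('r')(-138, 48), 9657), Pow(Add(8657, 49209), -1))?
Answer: Rational(9933, 57866) ≈ 0.17166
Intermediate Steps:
Mul(Add(Function('r')(-138, 48), 9657), Pow(Add(8657, 49209), -1)) = Mul(Add(Mul(-2, -138), 9657), Pow(Add(8657, 49209), -1)) = Mul(Add(276, 9657), Pow(57866, -1)) = Mul(9933, Rational(1, 57866)) = Rational(9933, 57866)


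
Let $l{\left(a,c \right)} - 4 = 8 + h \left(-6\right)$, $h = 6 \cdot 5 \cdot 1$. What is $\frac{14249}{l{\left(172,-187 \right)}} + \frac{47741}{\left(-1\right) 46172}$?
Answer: $- \frac{23783047}{277032} \approx -85.849$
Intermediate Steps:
$h = 30$ ($h = 30 \cdot 1 = 30$)
$l{\left(a,c \right)} = -168$ ($l{\left(a,c \right)} = 4 + \left(8 + 30 \left(-6\right)\right) = 4 + \left(8 - 180\right) = 4 - 172 = -168$)
$\frac{14249}{l{\left(172,-187 \right)}} + \frac{47741}{\left(-1\right) 46172} = \frac{14249}{-168} + \frac{47741}{\left(-1\right) 46172} = 14249 \left(- \frac{1}{168}\right) + \frac{47741}{-46172} = - \frac{14249}{168} + 47741 \left(- \frac{1}{46172}\right) = - \frac{14249}{168} - \frac{47741}{46172} = - \frac{23783047}{277032}$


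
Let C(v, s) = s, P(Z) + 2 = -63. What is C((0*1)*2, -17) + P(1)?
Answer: -82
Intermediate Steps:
P(Z) = -65 (P(Z) = -2 - 63 = -65)
C((0*1)*2, -17) + P(1) = -17 - 65 = -82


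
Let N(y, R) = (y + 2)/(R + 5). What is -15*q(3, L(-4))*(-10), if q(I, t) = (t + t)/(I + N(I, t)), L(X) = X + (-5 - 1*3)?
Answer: -1575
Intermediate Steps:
N(y, R) = (2 + y)/(5 + R)
L(X) = -8 + X (L(X) = X + (-5 - 3) = X - 8 = -8 + X)
q(I, t) = 2*t/(I + (2 + I)/(5 + t)) (q(I, t) = (t + t)/(I + (2 + I)/(5 + t)) = (2*t)/(I + (2 + I)/(5 + t)) = 2*t/(I + (2 + I)/(5 + t)))
-15*q(3, L(-4))*(-10) = -30*(-8 - 4)*(5 + (-8 - 4))/(2 + 3 + 3*(5 + (-8 - 4)))*(-10) = -30*(-12)*(5 - 12)/(2 + 3 + 3*(5 - 12))*(-10) = -30*(-12)*(-7)/(2 + 3 + 3*(-7))*(-10) = -30*(-12)*(-7)/(2 + 3 - 21)*(-10) = -30*(-12)*(-7)/(-16)*(-10) = -30*(-12)*(-1)*(-7)/16*(-10) = -15*(-21/2)*(-10) = (315/2)*(-10) = -1575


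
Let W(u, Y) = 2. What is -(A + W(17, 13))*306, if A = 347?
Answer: -106794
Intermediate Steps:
-(A + W(17, 13))*306 = -(347 + 2)*306 = -349*306 = -1*106794 = -106794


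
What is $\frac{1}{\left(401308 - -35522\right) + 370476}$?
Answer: $\frac{1}{807306} \approx 1.2387 \cdot 10^{-6}$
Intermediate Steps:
$\frac{1}{\left(401308 - -35522\right) + 370476} = \frac{1}{\left(401308 + 35522\right) + 370476} = \frac{1}{436830 + 370476} = \frac{1}{807306}$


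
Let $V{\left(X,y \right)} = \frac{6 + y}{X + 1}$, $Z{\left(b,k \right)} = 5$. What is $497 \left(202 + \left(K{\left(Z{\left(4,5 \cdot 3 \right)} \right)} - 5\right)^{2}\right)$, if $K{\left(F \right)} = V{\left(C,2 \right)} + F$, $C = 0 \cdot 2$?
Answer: $132202$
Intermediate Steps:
$C = 0$
$V{\left(X,y \right)} = \frac{6 + y}{1 + X}$
$K{\left(F \right)} = 8 + F$ ($K{\left(F \right)} = \frac{6 + 2}{1 + 0} + F = 1^{-1} \cdot 8 + F = 1 \cdot 8 + F = 8 + F$)
$497 \left(202 + \left(K{\left(Z{\left(4,5 \cdot 3 \right)} \right)} - 5\right)^{2}\right) = 497 \left(202 + \left(\left(8 + 5\right) - 5\right)^{2}\right) = 497 \left(202 + \left(13 - 5\right)^{2}\right) = 497 \left(202 + 8^{2}\right) = 497 \left(202 + 64\right) = 497 \cdot 266 = 132202$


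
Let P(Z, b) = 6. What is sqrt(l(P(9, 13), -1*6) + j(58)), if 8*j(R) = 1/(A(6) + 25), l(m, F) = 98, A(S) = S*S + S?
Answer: sqrt(7038886)/268 ≈ 9.8996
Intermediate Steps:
A(S) = S + S**2 (A(S) = S**2 + S = S + S**2)
j(R) = 1/536 (j(R) = 1/(8*(6*(1 + 6) + 25)) = 1/(8*(6*7 + 25)) = 1/(8*(42 + 25)) = (1/8)/67 = (1/8)*(1/67) = 1/536)
sqrt(l(P(9, 13), -1*6) + j(58)) = sqrt(98 + 1/536) = sqrt(52529/536) = sqrt(7038886)/268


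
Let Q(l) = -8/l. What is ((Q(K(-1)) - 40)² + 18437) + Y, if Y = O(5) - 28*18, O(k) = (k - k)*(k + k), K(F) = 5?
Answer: 491589/25 ≈ 19664.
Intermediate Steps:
O(k) = 0 (O(k) = 0*(2*k) = 0)
Y = -504 (Y = 0 - 28*18 = 0 - 504 = -504)
((Q(K(-1)) - 40)² + 18437) + Y = ((-8/5 - 40)² + 18437) - 504 = ((-208/5)² + 18437) - 504 = (43264/25 + 18437) - 504 = 504189/25 - 504 = 491589/25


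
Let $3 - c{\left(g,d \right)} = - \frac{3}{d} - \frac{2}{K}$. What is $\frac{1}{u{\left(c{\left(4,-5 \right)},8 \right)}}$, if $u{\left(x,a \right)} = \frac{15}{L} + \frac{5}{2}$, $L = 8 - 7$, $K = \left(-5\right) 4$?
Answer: $\frac{2}{35} \approx 0.057143$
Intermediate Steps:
$K = -20$
$L = 1$
$c{\left(g,d \right)} = \frac{29}{10} + \frac{3}{d}$ ($c{\left(g,d \right)} = 3 - \left(- \frac{3}{d} - \frac{2}{-20}\right) = 3 - \left(- \frac{3}{d} - - \frac{1}{10}\right) = 3 - \left(- \frac{3}{d} + \frac{1}{10}\right) = 3 - \left(\frac{1}{10} - \frac{3}{d}\right) = \frac{29}{10} + \frac{3}{d}$)
$u{\left(x,a \right)} = \frac{35}{2}$ ($u{\left(x,a \right)} = \frac{15}{1} + \frac{5}{2} = 15 \cdot 1 + 5 \cdot \frac{1}{2} = 15 + \frac{5}{2} = \frac{35}{2}$)
$\frac{1}{u{\left(c{\left(4,-5 \right)},8 \right)}} = \frac{1}{\frac{35}{2}} = \frac{2}{35}$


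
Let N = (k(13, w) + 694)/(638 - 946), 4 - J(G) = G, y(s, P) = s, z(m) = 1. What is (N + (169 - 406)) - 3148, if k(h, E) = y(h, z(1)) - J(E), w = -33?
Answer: -521625/154 ≈ -3387.2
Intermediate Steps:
J(G) = 4 - G
k(h, E) = -4 + E + h (k(h, E) = h - (4 - E) = h + (-4 + E) = -4 + E + h)
N = -335/154 (N = ((-4 - 33 + 13) + 694)/(638 - 946) = (-24 + 694)/(-308) = 670*(-1/308) = -335/154 ≈ -2.1753)
(N + (169 - 406)) - 3148 = (-335/154 + (169 - 406)) - 3148 = (-335/154 - 237) - 3148 = -36833/154 - 3148 = -521625/154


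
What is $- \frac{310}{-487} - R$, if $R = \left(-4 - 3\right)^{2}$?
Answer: $- \frac{23553}{487} \approx -48.363$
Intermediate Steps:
$R = 49$ ($R = \left(-7\right)^{2} = 49$)
$- \frac{310}{-487} - R = - \frac{310}{-487} - 49 = \left(-310\right) \left(- \frac{1}{487}\right) - 49 = \frac{310}{487} - 49 = - \frac{23553}{487}$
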